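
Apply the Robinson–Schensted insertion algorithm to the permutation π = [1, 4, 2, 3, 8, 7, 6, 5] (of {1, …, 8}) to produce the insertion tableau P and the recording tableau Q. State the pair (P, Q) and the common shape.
P = [1, 2, 3, 5] / [4, 6] / [7] / [8];  Q = [1, 2, 4, 5] / [3, 6] / [7] / [8];  common shape = (4, 2, 1, 1)

Row-insert the values π_1, π_2, … into P one at a time, bumping the leftmost entry strictly greater than the inserted value down to the next row. The recording tableau Q records, in position (i, j), the step at which that cell was added to P.
  Insert 1 (step 1): P = [1];  Q = [1]
  Insert 4 (step 2): P = [1, 4];  Q = [1, 2]
  Insert 2 (step 3): P = [1, 2] / [4];  Q = [1, 2] / [3]
  Insert 3 (step 4): P = [1, 2, 3] / [4];  Q = [1, 2, 4] / [3]
  Insert 8 (step 5): P = [1, 2, 3, 8] / [4];  Q = [1, 2, 4, 5] / [3]
  Insert 7 (step 6): P = [1, 2, 3, 7] / [4, 8];  Q = [1, 2, 4, 5] / [3, 6]
  Insert 6 (step 7): P = [1, 2, 3, 6] / [4, 7] / [8];  Q = [1, 2, 4, 5] / [3, 6] / [7]
  Insert 5 (step 8): P = [1, 2, 3, 5] / [4, 6] / [7] / [8];  Q = [1, 2, 4, 5] / [3, 6] / [7] / [8]
Final shape: (4, 2, 1, 1).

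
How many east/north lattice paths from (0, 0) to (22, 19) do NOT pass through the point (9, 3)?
Number of paths = 229732608900

Total paths from (0, 0) to (22, 19): C(41, 22) = 244662670200. Paths through (9, 3): (paths (0, 0) → (9, 3)) × (paths (9, 3) → (22, 19)) = C(12, 9) · C(29, 13) = 220 · 67863915 = 14930061300. Avoidance count = 244662670200 − 14930061300 = 229732608900.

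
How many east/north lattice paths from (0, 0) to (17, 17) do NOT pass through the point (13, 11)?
Number of paths = 1809415980

Total paths from (0, 0) to (17, 17): C(34, 17) = 2333606220. Paths through (13, 11): (paths (0, 0) → (13, 11)) × (paths (13, 11) → (17, 17)) = C(24, 13) · C(10, 4) = 2496144 · 210 = 524190240. Avoidance count = 2333606220 − 524190240 = 1809415980.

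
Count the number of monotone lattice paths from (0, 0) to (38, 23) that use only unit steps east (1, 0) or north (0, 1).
Number of paths = 37539612570341700

A monotone lattice path from (0, 0) to (38, 23) consists of 38 east steps and 23 north steps in some order, so it is determined by which 38 of the 61 steps are east. The count is C(61, 38) = 37539612570341700.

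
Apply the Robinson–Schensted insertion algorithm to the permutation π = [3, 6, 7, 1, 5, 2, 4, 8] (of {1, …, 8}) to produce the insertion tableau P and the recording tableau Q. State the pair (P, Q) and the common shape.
P = [1, 2, 4, 8] / [3, 5, 7] / [6];  Q = [1, 2, 3, 8] / [4, 5, 7] / [6];  common shape = (4, 3, 1)

Row-insert the values π_1, π_2, … into P one at a time, bumping the leftmost entry strictly greater than the inserted value down to the next row. The recording tableau Q records, in position (i, j), the step at which that cell was added to P.
  Insert 3 (step 1): P = [3];  Q = [1]
  Insert 6 (step 2): P = [3, 6];  Q = [1, 2]
  Insert 7 (step 3): P = [3, 6, 7];  Q = [1, 2, 3]
  Insert 1 (step 4): P = [1, 6, 7] / [3];  Q = [1, 2, 3] / [4]
  Insert 5 (step 5): P = [1, 5, 7] / [3, 6];  Q = [1, 2, 3] / [4, 5]
  Insert 2 (step 6): P = [1, 2, 7] / [3, 5] / [6];  Q = [1, 2, 3] / [4, 5] / [6]
  Insert 4 (step 7): P = [1, 2, 4] / [3, 5, 7] / [6];  Q = [1, 2, 3] / [4, 5, 7] / [6]
  Insert 8 (step 8): P = [1, 2, 4, 8] / [3, 5, 7] / [6];  Q = [1, 2, 3, 8] / [4, 5, 7] / [6]
Final shape: (4, 3, 1).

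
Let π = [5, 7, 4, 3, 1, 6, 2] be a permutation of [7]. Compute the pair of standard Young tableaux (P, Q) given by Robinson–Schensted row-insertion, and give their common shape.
P = [1, 2] / [3, 6] / [4, 7] / [5];  Q = [1, 2] / [3, 6] / [4, 7] / [5];  common shape = (2, 2, 2, 1)

Row-insert the values π_1, π_2, … into P one at a time, bumping the leftmost entry strictly greater than the inserted value down to the next row. The recording tableau Q records, in position (i, j), the step at which that cell was added to P.
  Insert 5 (step 1): P = [5];  Q = [1]
  Insert 7 (step 2): P = [5, 7];  Q = [1, 2]
  Insert 4 (step 3): P = [4, 7] / [5];  Q = [1, 2] / [3]
  Insert 3 (step 4): P = [3, 7] / [4] / [5];  Q = [1, 2] / [3] / [4]
  Insert 1 (step 5): P = [1, 7] / [3] / [4] / [5];  Q = [1, 2] / [3] / [4] / [5]
  Insert 6 (step 6): P = [1, 6] / [3, 7] / [4] / [5];  Q = [1, 2] / [3, 6] / [4] / [5]
  Insert 2 (step 7): P = [1, 2] / [3, 6] / [4, 7] / [5];  Q = [1, 2] / [3, 6] / [4, 7] / [5]
Final shape: (2, 2, 2, 1).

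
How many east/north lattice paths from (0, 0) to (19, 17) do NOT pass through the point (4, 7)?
Number of paths = 7518805800

Total paths from (0, 0) to (19, 17): C(36, 19) = 8597496600. Paths through (4, 7): (paths (0, 0) → (4, 7)) × (paths (4, 7) → (19, 17)) = C(11, 4) · C(25, 15) = 330 · 3268760 = 1078690800. Avoidance count = 8597496600 − 1078690800 = 7518805800.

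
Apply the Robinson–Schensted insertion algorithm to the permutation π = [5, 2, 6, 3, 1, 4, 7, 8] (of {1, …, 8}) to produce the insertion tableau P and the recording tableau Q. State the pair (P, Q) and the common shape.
P = [1, 3, 4, 7, 8] / [2, 6] / [5];  Q = [1, 3, 6, 7, 8] / [2, 4] / [5];  common shape = (5, 2, 1)

Row-insert the values π_1, π_2, … into P one at a time, bumping the leftmost entry strictly greater than the inserted value down to the next row. The recording tableau Q records, in position (i, j), the step at which that cell was added to P.
  Insert 5 (step 1): P = [5];  Q = [1]
  Insert 2 (step 2): P = [2] / [5];  Q = [1] / [2]
  Insert 6 (step 3): P = [2, 6] / [5];  Q = [1, 3] / [2]
  Insert 3 (step 4): P = [2, 3] / [5, 6];  Q = [1, 3] / [2, 4]
  Insert 1 (step 5): P = [1, 3] / [2, 6] / [5];  Q = [1, 3] / [2, 4] / [5]
  Insert 4 (step 6): P = [1, 3, 4] / [2, 6] / [5];  Q = [1, 3, 6] / [2, 4] / [5]
  Insert 7 (step 7): P = [1, 3, 4, 7] / [2, 6] / [5];  Q = [1, 3, 6, 7] / [2, 4] / [5]
  Insert 8 (step 8): P = [1, 3, 4, 7, 8] / [2, 6] / [5];  Q = [1, 3, 6, 7, 8] / [2, 4] / [5]
Final shape: (5, 2, 1).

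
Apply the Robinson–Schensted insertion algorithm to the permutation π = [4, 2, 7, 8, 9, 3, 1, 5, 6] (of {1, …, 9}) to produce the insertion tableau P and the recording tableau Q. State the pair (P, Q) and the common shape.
P = [1, 3, 5, 6] / [2, 7, 8, 9] / [4];  Q = [1, 3, 4, 5] / [2, 6, 8, 9] / [7];  common shape = (4, 4, 1)

Row-insert the values π_1, π_2, … into P one at a time, bumping the leftmost entry strictly greater than the inserted value down to the next row. The recording tableau Q records, in position (i, j), the step at which that cell was added to P.
  Insert 4 (step 1): P = [4];  Q = [1]
  Insert 2 (step 2): P = [2] / [4];  Q = [1] / [2]
  Insert 7 (step 3): P = [2, 7] / [4];  Q = [1, 3] / [2]
  Insert 8 (step 4): P = [2, 7, 8] / [4];  Q = [1, 3, 4] / [2]
  Insert 9 (step 5): P = [2, 7, 8, 9] / [4];  Q = [1, 3, 4, 5] / [2]
  Insert 3 (step 6): P = [2, 3, 8, 9] / [4, 7];  Q = [1, 3, 4, 5] / [2, 6]
  Insert 1 (step 7): P = [1, 3, 8, 9] / [2, 7] / [4];  Q = [1, 3, 4, 5] / [2, 6] / [7]
  Insert 5 (step 8): P = [1, 3, 5, 9] / [2, 7, 8] / [4];  Q = [1, 3, 4, 5] / [2, 6, 8] / [7]
  Insert 6 (step 9): P = [1, 3, 5, 6] / [2, 7, 8, 9] / [4];  Q = [1, 3, 4, 5] / [2, 6, 8, 9] / [7]
Final shape: (4, 4, 1).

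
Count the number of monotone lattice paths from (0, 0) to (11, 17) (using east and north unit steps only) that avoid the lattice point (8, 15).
Number of paths = 16571040

Total paths from (0, 0) to (11, 17): C(28, 11) = 21474180. Paths through (8, 15): (paths (0, 0) → (8, 15)) × (paths (8, 15) → (11, 17)) = C(23, 8) · C(5, 3) = 490314 · 10 = 4903140. Avoidance count = 21474180 − 4903140 = 16571040.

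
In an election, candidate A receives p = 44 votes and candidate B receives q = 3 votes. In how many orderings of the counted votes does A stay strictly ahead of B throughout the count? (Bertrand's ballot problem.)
Strict-lead orderings = 14145

Total orderings of the 47 votes with 44 for A: C(47, 44) = 16215. By the Bertrand ballot formula (Cycle Lemma / reflection principle), the number of orderings in which A is strictly ahead of B throughout is (p − q)/(p + q) · C(p + q, p) = (44 − 3)/(44 + 3) · 16215 = 14145.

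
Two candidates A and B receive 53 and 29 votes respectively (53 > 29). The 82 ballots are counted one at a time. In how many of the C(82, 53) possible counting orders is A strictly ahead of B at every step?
Strict-lead orderings = 3680958330002954309760

Total orderings of the 82 votes with 53 for A: C(82, 53) = 12576607627510093891680. By the Bertrand ballot formula (Cycle Lemma / reflection principle), the number of orderings in which A is strictly ahead of B throughout is (p − q)/(p + q) · C(p + q, p) = (53 − 29)/(53 + 29) · 12576607627510093891680 = 3680958330002954309760.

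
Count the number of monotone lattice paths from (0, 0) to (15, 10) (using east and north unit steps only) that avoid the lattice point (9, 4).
Number of paths = 2608100

Total paths from (0, 0) to (15, 10): C(25, 15) = 3268760. Paths through (9, 4): (paths (0, 0) → (9, 4)) × (paths (9, 4) → (15, 10)) = C(13, 9) · C(12, 6) = 715 · 924 = 660660. Avoidance count = 3268760 − 660660 = 2608100.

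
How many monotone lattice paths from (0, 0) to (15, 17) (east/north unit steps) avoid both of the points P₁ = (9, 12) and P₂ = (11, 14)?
Number of paths = 335643360

Inclusion–exclusion. Total paths: C(32, 15) = 565722720. Through P₁: C(21, 9)·C(11, 6) = 135795660. Through P₂: C(25, 11)·C(7, 4) = 156009000. Since P₁ is strictly southwest of P₂, a monotone path through both must visit P₁ then P₂; paths through both = C(21, 9)·C(4, 2)·C(7, 4) = 61725300. Avoid both = 565722720 − 135795660 − 156009000 + 61725300 = 335643360.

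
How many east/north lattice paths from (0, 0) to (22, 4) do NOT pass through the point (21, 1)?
Number of paths = 14862

Total paths from (0, 0) to (22, 4): C(26, 22) = 14950. Paths through (21, 1): (paths (0, 0) → (21, 1)) × (paths (21, 1) → (22, 4)) = C(22, 21) · C(4, 1) = 22 · 4 = 88. Avoidance count = 14950 − 88 = 14862.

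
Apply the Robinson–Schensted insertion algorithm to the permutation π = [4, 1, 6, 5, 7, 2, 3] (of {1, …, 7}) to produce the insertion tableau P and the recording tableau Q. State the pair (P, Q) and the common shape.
P = [1, 2, 3] / [4, 5, 7] / [6];  Q = [1, 3, 5] / [2, 4, 7] / [6];  common shape = (3, 3, 1)

Row-insert the values π_1, π_2, … into P one at a time, bumping the leftmost entry strictly greater than the inserted value down to the next row. The recording tableau Q records, in position (i, j), the step at which that cell was added to P.
  Insert 4 (step 1): P = [4];  Q = [1]
  Insert 1 (step 2): P = [1] / [4];  Q = [1] / [2]
  Insert 6 (step 3): P = [1, 6] / [4];  Q = [1, 3] / [2]
  Insert 5 (step 4): P = [1, 5] / [4, 6];  Q = [1, 3] / [2, 4]
  Insert 7 (step 5): P = [1, 5, 7] / [4, 6];  Q = [1, 3, 5] / [2, 4]
  Insert 2 (step 6): P = [1, 2, 7] / [4, 5] / [6];  Q = [1, 3, 5] / [2, 4] / [6]
  Insert 3 (step 7): P = [1, 2, 3] / [4, 5, 7] / [6];  Q = [1, 3, 5] / [2, 4, 7] / [6]
Final shape: (3, 3, 1).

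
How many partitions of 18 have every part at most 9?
p(18, parts ≤ 9) = 318

Use the recurrence p(n, m) = p(n, m−1) + p(n−m, m): either the largest part is < m (count p(n, m−1)) or the largest part is exactly m (remove one copy of m, count p(n−m, m)). With p(0, ·) = 1 this gives p(18, parts ≤ 9) = 318. (By conjugating Young diagrams, this also counts partitions of 18 into at most 9 parts.)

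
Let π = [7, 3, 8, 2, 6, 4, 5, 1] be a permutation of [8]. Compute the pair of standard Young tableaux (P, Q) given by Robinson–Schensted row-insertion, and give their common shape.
P = [1, 4, 5] / [2, 6] / [3, 8] / [7];  Q = [1, 3, 7] / [2, 5] / [4, 6] / [8];  common shape = (3, 2, 2, 1)

Row-insert the values π_1, π_2, … into P one at a time, bumping the leftmost entry strictly greater than the inserted value down to the next row. The recording tableau Q records, in position (i, j), the step at which that cell was added to P.
  Insert 7 (step 1): P = [7];  Q = [1]
  Insert 3 (step 2): P = [3] / [7];  Q = [1] / [2]
  Insert 8 (step 3): P = [3, 8] / [7];  Q = [1, 3] / [2]
  Insert 2 (step 4): P = [2, 8] / [3] / [7];  Q = [1, 3] / [2] / [4]
  Insert 6 (step 5): P = [2, 6] / [3, 8] / [7];  Q = [1, 3] / [2, 5] / [4]
  Insert 4 (step 6): P = [2, 4] / [3, 6] / [7, 8];  Q = [1, 3] / [2, 5] / [4, 6]
  Insert 5 (step 7): P = [2, 4, 5] / [3, 6] / [7, 8];  Q = [1, 3, 7] / [2, 5] / [4, 6]
  Insert 1 (step 8): P = [1, 4, 5] / [2, 6] / [3, 8] / [7];  Q = [1, 3, 7] / [2, 5] / [4, 6] / [8]
Final shape: (3, 2, 2, 1).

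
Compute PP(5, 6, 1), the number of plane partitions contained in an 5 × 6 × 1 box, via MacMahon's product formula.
PP(5, 6, 1) = 462

Evaluate the triple product over i = 1..5, j = 1..6, k = 1..1. The factors are (2/1) · (3/2) · (4/3) · (5/4) · (6/5) · (7/6) · (3/2) · (4/3) · … (30 factors total). The numerators and denominators telescope so the product is an integer; carrying out the multiplication exactly gives PP(5, 6, 1) = 462.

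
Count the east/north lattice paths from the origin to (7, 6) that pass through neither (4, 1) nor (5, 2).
Number of paths = 1271

Inclusion–exclusion. Total paths: C(13, 7) = 1716. Through P₁: C(5, 4)·C(8, 3) = 280. Through P₂: C(7, 5)·C(6, 2) = 315. Since P₁ is strictly southwest of P₂, a monotone path through both must visit P₁ then P₂; paths through both = C(5, 4)·C(2, 1)·C(6, 2) = 150. Avoid both = 1716 − 280 − 315 + 150 = 1271.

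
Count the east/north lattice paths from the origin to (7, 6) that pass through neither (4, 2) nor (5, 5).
Number of paths = 615

Inclusion–exclusion. Total paths: C(13, 7) = 1716. Through P₁: C(6, 4)·C(7, 3) = 525. Through P₂: C(10, 5)·C(3, 2) = 756. Since P₁ is strictly southwest of P₂, a monotone path through both must visit P₁ then P₂; paths through both = C(6, 4)·C(4, 1)·C(3, 2) = 180. Avoid both = 1716 − 525 − 756 + 180 = 615.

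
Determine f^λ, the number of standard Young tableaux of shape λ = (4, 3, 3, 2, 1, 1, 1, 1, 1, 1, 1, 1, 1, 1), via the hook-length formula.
# SYT of shape (4, 3, 3, 2, 1, 1, 1, 1, 1, 1, 1, 1, 1, 1) = 12552540

Hook-length formula: f^λ = n! / Π hook(c), product over all cells c of the Young diagram. For λ = (4, 3, 3, 2, 1, 1, 1, 1, 1, 1, 1, 1, 1, 1), n = 22 boxes. Hook lengths by row (left-to-right, top-to-bottom): [17, 6, 4, 1]; [15, 4, 2]; [14, 3, 1]; [12, 1]; [10]; [9]; [8]; [7]; [6]; [5]; [4]; [3]; [2]; [1]. Product of hooks = 89543688192000. So f^λ = 22! / 89543688192000 = 1124000727777607680000 / 89543688192000 = 12552540.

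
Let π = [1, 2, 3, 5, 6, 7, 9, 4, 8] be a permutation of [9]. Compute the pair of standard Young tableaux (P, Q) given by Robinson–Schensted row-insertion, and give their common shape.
P = [1, 2, 3, 4, 6, 7, 8] / [5, 9];  Q = [1, 2, 3, 4, 5, 6, 7] / [8, 9];  common shape = (7, 2)

Row-insert the values π_1, π_2, … into P one at a time, bumping the leftmost entry strictly greater than the inserted value down to the next row. The recording tableau Q records, in position (i, j), the step at which that cell was added to P.
  Insert 1 (step 1): P = [1];  Q = [1]
  Insert 2 (step 2): P = [1, 2];  Q = [1, 2]
  Insert 3 (step 3): P = [1, 2, 3];  Q = [1, 2, 3]
  Insert 5 (step 4): P = [1, 2, 3, 5];  Q = [1, 2, 3, 4]
  Insert 6 (step 5): P = [1, 2, 3, 5, 6];  Q = [1, 2, 3, 4, 5]
  Insert 7 (step 6): P = [1, 2, 3, 5, 6, 7];  Q = [1, 2, 3, 4, 5, 6]
  Insert 9 (step 7): P = [1, 2, 3, 5, 6, 7, 9];  Q = [1, 2, 3, 4, 5, 6, 7]
  Insert 4 (step 8): P = [1, 2, 3, 4, 6, 7, 9] / [5];  Q = [1, 2, 3, 4, 5, 6, 7] / [8]
  Insert 8 (step 9): P = [1, 2, 3, 4, 6, 7, 8] / [5, 9];  Q = [1, 2, 3, 4, 5, 6, 7] / [8, 9]
Final shape: (7, 2).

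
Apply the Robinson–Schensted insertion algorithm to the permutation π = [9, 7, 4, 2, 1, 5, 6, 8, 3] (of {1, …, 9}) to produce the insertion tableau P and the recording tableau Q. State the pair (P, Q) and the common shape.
P = [1, 3, 6, 8] / [2, 5] / [4] / [7] / [9];  Q = [1, 6, 7, 8] / [2, 9] / [3] / [4] / [5];  common shape = (4, 2, 1, 1, 1)

Row-insert the values π_1, π_2, … into P one at a time, bumping the leftmost entry strictly greater than the inserted value down to the next row. The recording tableau Q records, in position (i, j), the step at which that cell was added to P.
  Insert 9 (step 1): P = [9];  Q = [1]
  Insert 7 (step 2): P = [7] / [9];  Q = [1] / [2]
  Insert 4 (step 3): P = [4] / [7] / [9];  Q = [1] / [2] / [3]
  Insert 2 (step 4): P = [2] / [4] / [7] / [9];  Q = [1] / [2] / [3] / [4]
  Insert 1 (step 5): P = [1] / [2] / [4] / [7] / [9];  Q = [1] / [2] / [3] / [4] / [5]
  Insert 5 (step 6): P = [1, 5] / [2] / [4] / [7] / [9];  Q = [1, 6] / [2] / [3] / [4] / [5]
  Insert 6 (step 7): P = [1, 5, 6] / [2] / [4] / [7] / [9];  Q = [1, 6, 7] / [2] / [3] / [4] / [5]
  Insert 8 (step 8): P = [1, 5, 6, 8] / [2] / [4] / [7] / [9];  Q = [1, 6, 7, 8] / [2] / [3] / [4] / [5]
  Insert 3 (step 9): P = [1, 3, 6, 8] / [2, 5] / [4] / [7] / [9];  Q = [1, 6, 7, 8] / [2, 9] / [3] / [4] / [5]
Final shape: (4, 2, 1, 1, 1).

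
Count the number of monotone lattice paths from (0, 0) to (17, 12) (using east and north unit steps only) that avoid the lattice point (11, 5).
Number of paths = 44400447

Total paths from (0, 0) to (17, 12): C(29, 17) = 51895935. Paths through (11, 5): (paths (0, 0) → (11, 5)) × (paths (11, 5) → (17, 12)) = C(16, 11) · C(13, 6) = 4368 · 1716 = 7495488. Avoidance count = 51895935 − 7495488 = 44400447.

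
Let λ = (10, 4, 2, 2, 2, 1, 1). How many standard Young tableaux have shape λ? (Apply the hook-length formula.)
# SYT of shape (10, 4, 2, 2, 2, 1, 1) = 670273450

Hook-length formula: f^λ = n! / Π hook(c), product over all cells c of the Young diagram. For λ = (10, 4, 2, 2, 2, 1, 1), n = 22 boxes. Hook lengths by row (left-to-right, top-to-bottom): [16, 13, 9, 8, 6, 5, 4, 3, 2, 1]; [9, 6, 2, 1]; [6, 3]; [5, 2]; [4, 1]; [2]; [1]. Product of hooks = 1676928614400. So f^λ = 22! / 1676928614400 = 1124000727777607680000 / 1676928614400 = 670273450.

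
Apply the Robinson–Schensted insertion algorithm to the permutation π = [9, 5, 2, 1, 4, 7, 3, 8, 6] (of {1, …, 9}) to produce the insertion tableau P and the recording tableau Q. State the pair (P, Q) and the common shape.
P = [1, 3, 6, 8] / [2, 4, 7] / [5] / [9];  Q = [1, 5, 6, 8] / [2, 7, 9] / [3] / [4];  common shape = (4, 3, 1, 1)

Row-insert the values π_1, π_2, … into P one at a time, bumping the leftmost entry strictly greater than the inserted value down to the next row. The recording tableau Q records, in position (i, j), the step at which that cell was added to P.
  Insert 9 (step 1): P = [9];  Q = [1]
  Insert 5 (step 2): P = [5] / [9];  Q = [1] / [2]
  Insert 2 (step 3): P = [2] / [5] / [9];  Q = [1] / [2] / [3]
  Insert 1 (step 4): P = [1] / [2] / [5] / [9];  Q = [1] / [2] / [3] / [4]
  Insert 4 (step 5): P = [1, 4] / [2] / [5] / [9];  Q = [1, 5] / [2] / [3] / [4]
  Insert 7 (step 6): P = [1, 4, 7] / [2] / [5] / [9];  Q = [1, 5, 6] / [2] / [3] / [4]
  Insert 3 (step 7): P = [1, 3, 7] / [2, 4] / [5] / [9];  Q = [1, 5, 6] / [2, 7] / [3] / [4]
  Insert 8 (step 8): P = [1, 3, 7, 8] / [2, 4] / [5] / [9];  Q = [1, 5, 6, 8] / [2, 7] / [3] / [4]
  Insert 6 (step 9): P = [1, 3, 6, 8] / [2, 4, 7] / [5] / [9];  Q = [1, 5, 6, 8] / [2, 7, 9] / [3] / [4]
Final shape: (4, 3, 1, 1).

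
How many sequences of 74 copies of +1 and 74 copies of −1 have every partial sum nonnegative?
C_74 = 311496878311103321137536291518809134027240

These ballot sequences are counted by the Catalan number C_n = (1/(n + 1)) · C(2n, n). For n = 74: C_74 = (1/75) · C(148, 74) = 23362265873332749085315221863910685052043000/75 = 311496878311103321137536291518809134027240.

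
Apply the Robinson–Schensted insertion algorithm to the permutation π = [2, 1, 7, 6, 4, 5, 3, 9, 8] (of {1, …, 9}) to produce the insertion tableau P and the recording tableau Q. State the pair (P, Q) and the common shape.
P = [1, 3, 5, 8] / [2, 4, 9] / [6] / [7];  Q = [1, 3, 6, 8] / [2, 4, 9] / [5] / [7];  common shape = (4, 3, 1, 1)

Row-insert the values π_1, π_2, … into P one at a time, bumping the leftmost entry strictly greater than the inserted value down to the next row. The recording tableau Q records, in position (i, j), the step at which that cell was added to P.
  Insert 2 (step 1): P = [2];  Q = [1]
  Insert 1 (step 2): P = [1] / [2];  Q = [1] / [2]
  Insert 7 (step 3): P = [1, 7] / [2];  Q = [1, 3] / [2]
  Insert 6 (step 4): P = [1, 6] / [2, 7];  Q = [1, 3] / [2, 4]
  Insert 4 (step 5): P = [1, 4] / [2, 6] / [7];  Q = [1, 3] / [2, 4] / [5]
  Insert 5 (step 6): P = [1, 4, 5] / [2, 6] / [7];  Q = [1, 3, 6] / [2, 4] / [5]
  Insert 3 (step 7): P = [1, 3, 5] / [2, 4] / [6] / [7];  Q = [1, 3, 6] / [2, 4] / [5] / [7]
  Insert 9 (step 8): P = [1, 3, 5, 9] / [2, 4] / [6] / [7];  Q = [1, 3, 6, 8] / [2, 4] / [5] / [7]
  Insert 8 (step 9): P = [1, 3, 5, 8] / [2, 4, 9] / [6] / [7];  Q = [1, 3, 6, 8] / [2, 4, 9] / [5] / [7]
Final shape: (4, 3, 1, 1).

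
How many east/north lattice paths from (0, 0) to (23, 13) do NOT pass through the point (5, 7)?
Number of paths = 2204189568

Total paths from (0, 0) to (23, 13): C(36, 23) = 2310789600. Paths through (5, 7): (paths (0, 0) → (5, 7)) × (paths (5, 7) → (23, 13)) = C(12, 5) · C(24, 18) = 792 · 134596 = 106600032. Avoidance count = 2310789600 − 106600032 = 2204189568.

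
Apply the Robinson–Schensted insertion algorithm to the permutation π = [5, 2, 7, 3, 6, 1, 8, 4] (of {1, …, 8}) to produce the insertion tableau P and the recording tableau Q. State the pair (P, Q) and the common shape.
P = [1, 3, 4, 8] / [2, 6] / [5, 7];  Q = [1, 3, 5, 7] / [2, 4] / [6, 8];  common shape = (4, 2, 2)

Row-insert the values π_1, π_2, … into P one at a time, bumping the leftmost entry strictly greater than the inserted value down to the next row. The recording tableau Q records, in position (i, j), the step at which that cell was added to P.
  Insert 5 (step 1): P = [5];  Q = [1]
  Insert 2 (step 2): P = [2] / [5];  Q = [1] / [2]
  Insert 7 (step 3): P = [2, 7] / [5];  Q = [1, 3] / [2]
  Insert 3 (step 4): P = [2, 3] / [5, 7];  Q = [1, 3] / [2, 4]
  Insert 6 (step 5): P = [2, 3, 6] / [5, 7];  Q = [1, 3, 5] / [2, 4]
  Insert 1 (step 6): P = [1, 3, 6] / [2, 7] / [5];  Q = [1, 3, 5] / [2, 4] / [6]
  Insert 8 (step 7): P = [1, 3, 6, 8] / [2, 7] / [5];  Q = [1, 3, 5, 7] / [2, 4] / [6]
  Insert 4 (step 8): P = [1, 3, 4, 8] / [2, 6] / [5, 7];  Q = [1, 3, 5, 7] / [2, 4] / [6, 8]
Final shape: (4, 2, 2).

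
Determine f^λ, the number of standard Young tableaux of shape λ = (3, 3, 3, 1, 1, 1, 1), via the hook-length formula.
# SYT of shape (3, 3, 3, 1, 1, 1, 1) = 3575

Hook-length formula: f^λ = n! / Π hook(c), product over all cells c of the Young diagram. For λ = (3, 3, 3, 1, 1, 1, 1), n = 13 boxes. Hook lengths by row (left-to-right, top-to-bottom): [9, 4, 3]; [8, 3, 2]; [7, 2, 1]; [4]; [3]; [2]; [1]. Product of hooks = 1741824. So f^λ = 13! / 1741824 = 6227020800 / 1741824 = 3575.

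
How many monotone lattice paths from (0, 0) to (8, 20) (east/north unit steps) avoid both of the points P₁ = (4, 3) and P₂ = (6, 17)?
Number of paths = 1931160

Inclusion–exclusion. Total paths: C(28, 8) = 3108105. Through P₁: C(7, 4)·C(21, 4) = 209475. Through P₂: C(23, 6)·C(5, 2) = 1009470. Since P₁ is strictly southwest of P₂, a monotone path through both must visit P₁ then P₂; paths through both = C(7, 4)·C(16, 2)·C(5, 2) = 42000. Avoid both = 3108105 − 209475 − 1009470 + 42000 = 1931160.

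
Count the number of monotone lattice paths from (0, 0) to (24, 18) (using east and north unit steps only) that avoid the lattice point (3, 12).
Number of paths = 353562436500

Total paths from (0, 0) to (24, 18): C(42, 24) = 353697121050. Paths through (3, 12): (paths (0, 0) → (3, 12)) × (paths (3, 12) → (24, 18)) = C(15, 3) · C(27, 21) = 455 · 296010 = 134684550. Avoidance count = 353697121050 − 134684550 = 353562436500.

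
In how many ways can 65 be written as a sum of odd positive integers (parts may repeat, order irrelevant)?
p_odd(65) = 18200

Enumerate partitions using only odd parts via the recurrence o(n, m) = o(n, m−2) + o(n−m, m) over odd m, starting from the largest odd part ≤ n. This gives p_odd(65) = 18200. (Euler's theorem: equals the count of distinct-part partitions.)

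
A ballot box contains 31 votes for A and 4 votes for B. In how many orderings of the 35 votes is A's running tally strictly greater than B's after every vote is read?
Strict-lead orderings = 40392

Total orderings of the 35 votes with 31 for A: C(35, 31) = 52360. By the Bertrand ballot formula (Cycle Lemma / reflection principle), the number of orderings in which A is strictly ahead of B throughout is (p − q)/(p + q) · C(p + q, p) = (31 − 4)/(31 + 4) · 52360 = 40392.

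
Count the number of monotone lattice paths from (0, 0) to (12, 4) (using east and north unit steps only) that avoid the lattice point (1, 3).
Number of paths = 1772

Total paths from (0, 0) to (12, 4): C(16, 12) = 1820. Paths through (1, 3): (paths (0, 0) → (1, 3)) × (paths (1, 3) → (12, 4)) = C(4, 1) · C(12, 11) = 4 · 12 = 48. Avoidance count = 1820 − 48 = 1772.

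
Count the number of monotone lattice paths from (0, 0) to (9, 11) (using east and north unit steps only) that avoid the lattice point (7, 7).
Number of paths = 116480

Total paths from (0, 0) to (9, 11): C(20, 9) = 167960. Paths through (7, 7): (paths (0, 0) → (7, 7)) × (paths (7, 7) → (9, 11)) = C(14, 7) · C(6, 2) = 3432 · 15 = 51480. Avoidance count = 167960 − 51480 = 116480.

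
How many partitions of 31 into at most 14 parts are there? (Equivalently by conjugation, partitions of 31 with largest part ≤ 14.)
p(31, parts ≤ 14) = 5928

Use the recurrence p(n, m) = p(n, m−1) + p(n−m, m): either the largest part is < m (count p(n, m−1)) or the largest part is exactly m (remove one copy of m, count p(n−m, m)). With p(0, ·) = 1 this gives p(31, parts ≤ 14) = 5928. (By conjugating Young diagrams, this also counts partitions of 31 into at most 14 parts.)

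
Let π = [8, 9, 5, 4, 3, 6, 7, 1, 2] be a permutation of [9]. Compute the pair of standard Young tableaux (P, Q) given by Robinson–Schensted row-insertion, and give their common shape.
P = [1, 2, 7] / [3, 6] / [4, 9] / [5] / [8];  Q = [1, 2, 7] / [3, 6] / [4, 9] / [5] / [8];  common shape = (3, 2, 2, 1, 1)

Row-insert the values π_1, π_2, … into P one at a time, bumping the leftmost entry strictly greater than the inserted value down to the next row. The recording tableau Q records, in position (i, j), the step at which that cell was added to P.
  Insert 8 (step 1): P = [8];  Q = [1]
  Insert 9 (step 2): P = [8, 9];  Q = [1, 2]
  Insert 5 (step 3): P = [5, 9] / [8];  Q = [1, 2] / [3]
  Insert 4 (step 4): P = [4, 9] / [5] / [8];  Q = [1, 2] / [3] / [4]
  Insert 3 (step 5): P = [3, 9] / [4] / [5] / [8];  Q = [1, 2] / [3] / [4] / [5]
  Insert 6 (step 6): P = [3, 6] / [4, 9] / [5] / [8];  Q = [1, 2] / [3, 6] / [4] / [5]
  Insert 7 (step 7): P = [3, 6, 7] / [4, 9] / [5] / [8];  Q = [1, 2, 7] / [3, 6] / [4] / [5]
  Insert 1 (step 8): P = [1, 6, 7] / [3, 9] / [4] / [5] / [8];  Q = [1, 2, 7] / [3, 6] / [4] / [5] / [8]
  Insert 2 (step 9): P = [1, 2, 7] / [3, 6] / [4, 9] / [5] / [8];  Q = [1, 2, 7] / [3, 6] / [4, 9] / [5] / [8]
Final shape: (3, 2, 2, 1, 1).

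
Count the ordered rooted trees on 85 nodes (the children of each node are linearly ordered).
C_84 = 270557451039395118028642463289168566420671280440

These ordered rooted trees are counted by the Catalan number C_n = (1/(n + 1)) · C(2n, n). For n = 84: C_84 = (1/85) · C(168, 84) = 22997383338348585032434609379579328145757058837400/85 = 270557451039395118028642463289168566420671280440.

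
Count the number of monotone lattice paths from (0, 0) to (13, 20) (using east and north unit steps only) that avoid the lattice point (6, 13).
Number of paths = 480049416

Total paths from (0, 0) to (13, 20): C(33, 13) = 573166440. Paths through (6, 13): (paths (0, 0) → (6, 13)) × (paths (6, 13) → (13, 20)) = C(19, 6) · C(14, 7) = 27132 · 3432 = 93117024. Avoidance count = 573166440 − 93117024 = 480049416.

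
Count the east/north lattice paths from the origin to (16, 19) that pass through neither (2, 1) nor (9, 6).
Number of paths = 2441822070

Inclusion–exclusion. Total paths: C(35, 16) = 4059928950. Through P₁: C(3, 2)·C(32, 14) = 1414306800. Through P₂: C(15, 9)·C(20, 7) = 387987600. Since P₁ is strictly southwest of P₂, a monotone path through both must visit P₁ then P₂; paths through both = C(3, 2)·C(12, 7)·C(20, 7) = 184187520. Avoid both = 4059928950 − 1414306800 − 387987600 + 184187520 = 2441822070.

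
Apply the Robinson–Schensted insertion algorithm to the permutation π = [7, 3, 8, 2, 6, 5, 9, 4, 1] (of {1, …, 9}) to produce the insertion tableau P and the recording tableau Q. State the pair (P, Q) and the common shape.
P = [1, 4, 9] / [2, 5] / [3, 8] / [6] / [7];  Q = [1, 3, 7] / [2, 5] / [4, 6] / [8] / [9];  common shape = (3, 2, 2, 1, 1)

Row-insert the values π_1, π_2, … into P one at a time, bumping the leftmost entry strictly greater than the inserted value down to the next row. The recording tableau Q records, in position (i, j), the step at which that cell was added to P.
  Insert 7 (step 1): P = [7];  Q = [1]
  Insert 3 (step 2): P = [3] / [7];  Q = [1] / [2]
  Insert 8 (step 3): P = [3, 8] / [7];  Q = [1, 3] / [2]
  Insert 2 (step 4): P = [2, 8] / [3] / [7];  Q = [1, 3] / [2] / [4]
  Insert 6 (step 5): P = [2, 6] / [3, 8] / [7];  Q = [1, 3] / [2, 5] / [4]
  Insert 5 (step 6): P = [2, 5] / [3, 6] / [7, 8];  Q = [1, 3] / [2, 5] / [4, 6]
  Insert 9 (step 7): P = [2, 5, 9] / [3, 6] / [7, 8];  Q = [1, 3, 7] / [2, 5] / [4, 6]
  Insert 4 (step 8): P = [2, 4, 9] / [3, 5] / [6, 8] / [7];  Q = [1, 3, 7] / [2, 5] / [4, 6] / [8]
  Insert 1 (step 9): P = [1, 4, 9] / [2, 5] / [3, 8] / [6] / [7];  Q = [1, 3, 7] / [2, 5] / [4, 6] / [8] / [9]
Final shape: (3, 2, 2, 1, 1).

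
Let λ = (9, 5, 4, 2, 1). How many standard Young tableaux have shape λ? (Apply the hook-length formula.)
# SYT of shape (9, 5, 4, 2, 1) = 415458750

Hook-length formula: f^λ = n! / Π hook(c), product over all cells c of the Young diagram. For λ = (9, 5, 4, 2, 1), n = 21 boxes. Hook lengths by row (left-to-right, top-to-bottom): [13, 11, 9, 8, 6, 4, 3, 2, 1]; [8, 6, 4, 3, 1]; [6, 4, 2, 1]; [3, 1]; [1]. Product of hooks = 122974765056. So f^λ = 21! / 122974765056 = 51090942171709440000 / 122974765056 = 415458750.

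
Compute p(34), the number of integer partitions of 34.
p(34) = 12310

Compute p(n) via the recurrence p(n, m) = p(n, m−1) + p(n−m, m), where p(n, m) counts partitions of n with all parts ≤ m and p(n) = p(n, n). The base cases are p(0, m) = 1 and p(n, 0) = 0 for n > 0. Filling the table yields p(34) = 12310. (Euler's pentagonal recurrence is an alternative.)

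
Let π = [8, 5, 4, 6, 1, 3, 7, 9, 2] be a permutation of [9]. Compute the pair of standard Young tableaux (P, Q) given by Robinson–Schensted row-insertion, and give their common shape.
P = [1, 2, 7, 9] / [3, 6] / [4] / [5] / [8];  Q = [1, 4, 7, 8] / [2, 6] / [3] / [5] / [9];  common shape = (4, 2, 1, 1, 1)

Row-insert the values π_1, π_2, … into P one at a time, bumping the leftmost entry strictly greater than the inserted value down to the next row. The recording tableau Q records, in position (i, j), the step at which that cell was added to P.
  Insert 8 (step 1): P = [8];  Q = [1]
  Insert 5 (step 2): P = [5] / [8];  Q = [1] / [2]
  Insert 4 (step 3): P = [4] / [5] / [8];  Q = [1] / [2] / [3]
  Insert 6 (step 4): P = [4, 6] / [5] / [8];  Q = [1, 4] / [2] / [3]
  Insert 1 (step 5): P = [1, 6] / [4] / [5] / [8];  Q = [1, 4] / [2] / [3] / [5]
  Insert 3 (step 6): P = [1, 3] / [4, 6] / [5] / [8];  Q = [1, 4] / [2, 6] / [3] / [5]
  Insert 7 (step 7): P = [1, 3, 7] / [4, 6] / [5] / [8];  Q = [1, 4, 7] / [2, 6] / [3] / [5]
  Insert 9 (step 8): P = [1, 3, 7, 9] / [4, 6] / [5] / [8];  Q = [1, 4, 7, 8] / [2, 6] / [3] / [5]
  Insert 2 (step 9): P = [1, 2, 7, 9] / [3, 6] / [4] / [5] / [8];  Q = [1, 4, 7, 8] / [2, 6] / [3] / [5] / [9]
Final shape: (4, 2, 1, 1, 1).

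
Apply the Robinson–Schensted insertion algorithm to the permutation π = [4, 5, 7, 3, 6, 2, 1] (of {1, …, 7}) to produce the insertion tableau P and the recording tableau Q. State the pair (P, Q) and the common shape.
P = [1, 5, 6] / [2, 7] / [3] / [4];  Q = [1, 2, 3] / [4, 5] / [6] / [7];  common shape = (3, 2, 1, 1)

Row-insert the values π_1, π_2, … into P one at a time, bumping the leftmost entry strictly greater than the inserted value down to the next row. The recording tableau Q records, in position (i, j), the step at which that cell was added to P.
  Insert 4 (step 1): P = [4];  Q = [1]
  Insert 5 (step 2): P = [4, 5];  Q = [1, 2]
  Insert 7 (step 3): P = [4, 5, 7];  Q = [1, 2, 3]
  Insert 3 (step 4): P = [3, 5, 7] / [4];  Q = [1, 2, 3] / [4]
  Insert 6 (step 5): P = [3, 5, 6] / [4, 7];  Q = [1, 2, 3] / [4, 5]
  Insert 2 (step 6): P = [2, 5, 6] / [3, 7] / [4];  Q = [1, 2, 3] / [4, 5] / [6]
  Insert 1 (step 7): P = [1, 5, 6] / [2, 7] / [3] / [4];  Q = [1, 2, 3] / [4, 5] / [6] / [7]
Final shape: (3, 2, 1, 1).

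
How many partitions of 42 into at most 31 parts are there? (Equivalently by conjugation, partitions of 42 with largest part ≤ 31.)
p(42, parts ≤ 31) = 53035

Use the recurrence p(n, m) = p(n, m−1) + p(n−m, m): either the largest part is < m (count p(n, m−1)) or the largest part is exactly m (remove one copy of m, count p(n−m, m)). With p(0, ·) = 1 this gives p(42, parts ≤ 31) = 53035. (By conjugating Young diagrams, this also counts partitions of 42 into at most 31 parts.)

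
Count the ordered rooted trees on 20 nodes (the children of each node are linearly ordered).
C_19 = 1767263190

These ordered rooted trees are counted by the Catalan number C_n = (1/(n + 1)) · C(2n, n). For n = 19: C_19 = (1/20) · C(38, 19) = 35345263800/20 = 1767263190.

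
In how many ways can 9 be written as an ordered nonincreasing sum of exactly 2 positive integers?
p(9, 2 parts) = 4

Partitions of n into exactly k parts ↔ partitions of n − k into at most k parts (subtract 1 from each part). For n = 9, k = 2, the partitions are: 8+1, 7+2, 6+3, 5+4. Count = 4.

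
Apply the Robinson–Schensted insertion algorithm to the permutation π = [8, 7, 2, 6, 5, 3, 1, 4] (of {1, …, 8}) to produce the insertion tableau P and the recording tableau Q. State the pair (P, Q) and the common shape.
P = [1, 3, 4] / [2] / [5] / [6] / [7] / [8];  Q = [1, 4, 8] / [2] / [3] / [5] / [6] / [7];  common shape = (3, 1, 1, 1, 1, 1)

Row-insert the values π_1, π_2, … into P one at a time, bumping the leftmost entry strictly greater than the inserted value down to the next row. The recording tableau Q records, in position (i, j), the step at which that cell was added to P.
  Insert 8 (step 1): P = [8];  Q = [1]
  Insert 7 (step 2): P = [7] / [8];  Q = [1] / [2]
  Insert 2 (step 3): P = [2] / [7] / [8];  Q = [1] / [2] / [3]
  Insert 6 (step 4): P = [2, 6] / [7] / [8];  Q = [1, 4] / [2] / [3]
  Insert 5 (step 5): P = [2, 5] / [6] / [7] / [8];  Q = [1, 4] / [2] / [3] / [5]
  Insert 3 (step 6): P = [2, 3] / [5] / [6] / [7] / [8];  Q = [1, 4] / [2] / [3] / [5] / [6]
  Insert 1 (step 7): P = [1, 3] / [2] / [5] / [6] / [7] / [8];  Q = [1, 4] / [2] / [3] / [5] / [6] / [7]
  Insert 4 (step 8): P = [1, 3, 4] / [2] / [5] / [6] / [7] / [8];  Q = [1, 4, 8] / [2] / [3] / [5] / [6] / [7]
Final shape: (3, 1, 1, 1, 1, 1).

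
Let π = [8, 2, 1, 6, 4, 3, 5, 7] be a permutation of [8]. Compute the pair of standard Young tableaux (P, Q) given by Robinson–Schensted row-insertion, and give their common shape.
P = [1, 3, 5, 7] / [2, 4] / [6] / [8];  Q = [1, 4, 7, 8] / [2, 5] / [3] / [6];  common shape = (4, 2, 1, 1)

Row-insert the values π_1, π_2, … into P one at a time, bumping the leftmost entry strictly greater than the inserted value down to the next row. The recording tableau Q records, in position (i, j), the step at which that cell was added to P.
  Insert 8 (step 1): P = [8];  Q = [1]
  Insert 2 (step 2): P = [2] / [8];  Q = [1] / [2]
  Insert 1 (step 3): P = [1] / [2] / [8];  Q = [1] / [2] / [3]
  Insert 6 (step 4): P = [1, 6] / [2] / [8];  Q = [1, 4] / [2] / [3]
  Insert 4 (step 5): P = [1, 4] / [2, 6] / [8];  Q = [1, 4] / [2, 5] / [3]
  Insert 3 (step 6): P = [1, 3] / [2, 4] / [6] / [8];  Q = [1, 4] / [2, 5] / [3] / [6]
  Insert 5 (step 7): P = [1, 3, 5] / [2, 4] / [6] / [8];  Q = [1, 4, 7] / [2, 5] / [3] / [6]
  Insert 7 (step 8): P = [1, 3, 5, 7] / [2, 4] / [6] / [8];  Q = [1, 4, 7, 8] / [2, 5] / [3] / [6]
Final shape: (4, 2, 1, 1).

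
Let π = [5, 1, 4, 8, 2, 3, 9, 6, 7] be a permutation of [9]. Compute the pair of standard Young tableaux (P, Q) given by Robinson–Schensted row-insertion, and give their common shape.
P = [1, 2, 3, 6, 7] / [4, 8, 9] / [5];  Q = [1, 3, 4, 7, 9] / [2, 6, 8] / [5];  common shape = (5, 3, 1)

Row-insert the values π_1, π_2, … into P one at a time, bumping the leftmost entry strictly greater than the inserted value down to the next row. The recording tableau Q records, in position (i, j), the step at which that cell was added to P.
  Insert 5 (step 1): P = [5];  Q = [1]
  Insert 1 (step 2): P = [1] / [5];  Q = [1] / [2]
  Insert 4 (step 3): P = [1, 4] / [5];  Q = [1, 3] / [2]
  Insert 8 (step 4): P = [1, 4, 8] / [5];  Q = [1, 3, 4] / [2]
  Insert 2 (step 5): P = [1, 2, 8] / [4] / [5];  Q = [1, 3, 4] / [2] / [5]
  Insert 3 (step 6): P = [1, 2, 3] / [4, 8] / [5];  Q = [1, 3, 4] / [2, 6] / [5]
  Insert 9 (step 7): P = [1, 2, 3, 9] / [4, 8] / [5];  Q = [1, 3, 4, 7] / [2, 6] / [5]
  Insert 6 (step 8): P = [1, 2, 3, 6] / [4, 8, 9] / [5];  Q = [1, 3, 4, 7] / [2, 6, 8] / [5]
  Insert 7 (step 9): P = [1, 2, 3, 6, 7] / [4, 8, 9] / [5];  Q = [1, 3, 4, 7, 9] / [2, 6, 8] / [5]
Final shape: (5, 3, 1).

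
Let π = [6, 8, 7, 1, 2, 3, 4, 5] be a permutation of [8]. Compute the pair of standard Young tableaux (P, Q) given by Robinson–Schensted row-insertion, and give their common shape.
P = [1, 2, 3, 4, 5] / [6, 7] / [8];  Q = [1, 2, 6, 7, 8] / [3, 5] / [4];  common shape = (5, 2, 1)

Row-insert the values π_1, π_2, … into P one at a time, bumping the leftmost entry strictly greater than the inserted value down to the next row. The recording tableau Q records, in position (i, j), the step at which that cell was added to P.
  Insert 6 (step 1): P = [6];  Q = [1]
  Insert 8 (step 2): P = [6, 8];  Q = [1, 2]
  Insert 7 (step 3): P = [6, 7] / [8];  Q = [1, 2] / [3]
  Insert 1 (step 4): P = [1, 7] / [6] / [8];  Q = [1, 2] / [3] / [4]
  Insert 2 (step 5): P = [1, 2] / [6, 7] / [8];  Q = [1, 2] / [3, 5] / [4]
  Insert 3 (step 6): P = [1, 2, 3] / [6, 7] / [8];  Q = [1, 2, 6] / [3, 5] / [4]
  Insert 4 (step 7): P = [1, 2, 3, 4] / [6, 7] / [8];  Q = [1, 2, 6, 7] / [3, 5] / [4]
  Insert 5 (step 8): P = [1, 2, 3, 4, 5] / [6, 7] / [8];  Q = [1, 2, 6, 7, 8] / [3, 5] / [4]
Final shape: (5, 2, 1).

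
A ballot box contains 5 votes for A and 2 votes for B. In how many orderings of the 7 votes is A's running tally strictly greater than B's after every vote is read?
Strict-lead orderings = 9

Total orderings of the 7 votes with 5 for A: C(7, 5) = 21. By the Bertrand ballot formula (Cycle Lemma / reflection principle), the number of orderings in which A is strictly ahead of B throughout is (p − q)/(p + q) · C(p + q, p) = (5 − 2)/(5 + 2) · 21 = 9.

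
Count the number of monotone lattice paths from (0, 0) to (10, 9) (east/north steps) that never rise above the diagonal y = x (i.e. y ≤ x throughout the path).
Number of paths = 16796

By the reflection principle (André's argument), the number of monotone paths to (10, 9) with n ≤ m that never go above y = x is C(19, 10) − C(19, 11) = 92378 − 75582 = 16796.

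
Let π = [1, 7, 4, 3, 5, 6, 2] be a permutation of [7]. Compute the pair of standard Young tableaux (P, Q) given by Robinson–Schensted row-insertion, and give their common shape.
P = [1, 2, 5, 6] / [3] / [4] / [7];  Q = [1, 2, 5, 6] / [3] / [4] / [7];  common shape = (4, 1, 1, 1)

Row-insert the values π_1, π_2, … into P one at a time, bumping the leftmost entry strictly greater than the inserted value down to the next row. The recording tableau Q records, in position (i, j), the step at which that cell was added to P.
  Insert 1 (step 1): P = [1];  Q = [1]
  Insert 7 (step 2): P = [1, 7];  Q = [1, 2]
  Insert 4 (step 3): P = [1, 4] / [7];  Q = [1, 2] / [3]
  Insert 3 (step 4): P = [1, 3] / [4] / [7];  Q = [1, 2] / [3] / [4]
  Insert 5 (step 5): P = [1, 3, 5] / [4] / [7];  Q = [1, 2, 5] / [3] / [4]
  Insert 6 (step 6): P = [1, 3, 5, 6] / [4] / [7];  Q = [1, 2, 5, 6] / [3] / [4]
  Insert 2 (step 7): P = [1, 2, 5, 6] / [3] / [4] / [7];  Q = [1, 2, 5, 6] / [3] / [4] / [7]
Final shape: (4, 1, 1, 1).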